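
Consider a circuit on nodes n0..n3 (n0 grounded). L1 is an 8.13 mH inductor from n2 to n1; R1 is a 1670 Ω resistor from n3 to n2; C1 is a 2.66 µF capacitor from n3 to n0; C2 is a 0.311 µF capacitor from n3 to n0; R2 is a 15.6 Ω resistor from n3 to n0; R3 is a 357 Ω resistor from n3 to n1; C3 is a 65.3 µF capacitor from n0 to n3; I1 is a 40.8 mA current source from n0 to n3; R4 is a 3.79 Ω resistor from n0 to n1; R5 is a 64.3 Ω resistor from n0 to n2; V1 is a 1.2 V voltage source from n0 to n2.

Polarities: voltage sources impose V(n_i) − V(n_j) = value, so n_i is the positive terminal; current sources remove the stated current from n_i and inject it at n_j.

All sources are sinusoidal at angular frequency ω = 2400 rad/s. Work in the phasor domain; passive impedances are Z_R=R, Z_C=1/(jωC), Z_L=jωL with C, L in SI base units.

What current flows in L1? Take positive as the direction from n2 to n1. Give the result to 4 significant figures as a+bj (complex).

Apply KCL at each of the 3 non-ground nodes and solve the resulting linear system.
Node n1: branches {L1, R3, R4} → V_1 = -0.04144+0.2205j
Node n2: branches {L1, R1, R5, V1} → V_2 = -1.200+0.000j
Node n3: branches {R1, C1, C2, R2, R3, C3, I1} → V_3 = 0.08913-0.2072j
Source currents: i(V1)=-0.03074+0.05950j

-0.01130+0.05938j A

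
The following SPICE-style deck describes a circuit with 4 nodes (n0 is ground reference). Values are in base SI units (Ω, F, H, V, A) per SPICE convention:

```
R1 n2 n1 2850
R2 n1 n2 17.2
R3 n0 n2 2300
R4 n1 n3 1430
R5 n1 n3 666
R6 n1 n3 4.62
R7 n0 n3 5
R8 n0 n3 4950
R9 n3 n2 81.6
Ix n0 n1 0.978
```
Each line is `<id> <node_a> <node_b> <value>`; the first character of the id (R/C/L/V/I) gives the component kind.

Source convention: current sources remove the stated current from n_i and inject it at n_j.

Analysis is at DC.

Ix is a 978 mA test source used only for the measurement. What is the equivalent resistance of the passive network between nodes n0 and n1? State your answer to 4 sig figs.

Element admittances at DC:
  Y(R1) = 0.0003509 S between n2,n1
  Y(R2) = 0.05814 S between n1,n2
  Y(R3) = 0.0004348 S between n0,n2
  Y(R4) = 0.0006993 S between n1,n3
  Y(R5) = 0.001502 S between n1,n3
  Y(R6) = 0.2165 S between n1,n3
  Y(R7) = 0.2000 S between n0,n3
  Y(R8) = 0.0002020 S between n0,n3
  Y(R9) = 0.01225 S between n3,n2
  Ix: injects 0.978 A into n1 (from n0)
Assemble and solve the 3×3 MNA system:
  V(n1)=9.129  V(n2)=8.339  V(n3)=4.867

R_eq = 9.334 Ω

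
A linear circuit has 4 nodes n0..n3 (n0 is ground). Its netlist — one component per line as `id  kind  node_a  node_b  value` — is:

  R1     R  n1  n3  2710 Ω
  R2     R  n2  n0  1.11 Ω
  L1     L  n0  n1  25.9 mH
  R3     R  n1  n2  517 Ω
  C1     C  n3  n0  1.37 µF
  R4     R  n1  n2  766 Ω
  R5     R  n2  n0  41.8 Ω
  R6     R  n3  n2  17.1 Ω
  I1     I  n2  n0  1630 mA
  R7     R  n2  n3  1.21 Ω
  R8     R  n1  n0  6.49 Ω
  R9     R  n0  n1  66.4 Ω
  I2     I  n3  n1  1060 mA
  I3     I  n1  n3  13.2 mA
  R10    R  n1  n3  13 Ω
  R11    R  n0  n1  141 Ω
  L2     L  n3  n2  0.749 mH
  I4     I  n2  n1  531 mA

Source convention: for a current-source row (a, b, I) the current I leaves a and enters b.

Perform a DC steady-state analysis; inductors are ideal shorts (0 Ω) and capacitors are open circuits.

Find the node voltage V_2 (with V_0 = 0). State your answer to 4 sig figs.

Apply KCL at each of the 3 non-ground nodes and solve the resulting linear system.
Node n1: branches {R1, L1, R3, R4, R8, R9, I2, I3, R10, R11, I4} → V_1 = 0.000
Node n2: branches {R2, R3, R4, R5, R6, I1, R7, L2, I4} → V_2 = -3.191
Node n3: branches {R1, C1, R6, R7, I2, I3, R10, L2} → V_3 = -3.191
Source currents: i(L1)=-1.321, i(L2)=-0.8002

-3.191 V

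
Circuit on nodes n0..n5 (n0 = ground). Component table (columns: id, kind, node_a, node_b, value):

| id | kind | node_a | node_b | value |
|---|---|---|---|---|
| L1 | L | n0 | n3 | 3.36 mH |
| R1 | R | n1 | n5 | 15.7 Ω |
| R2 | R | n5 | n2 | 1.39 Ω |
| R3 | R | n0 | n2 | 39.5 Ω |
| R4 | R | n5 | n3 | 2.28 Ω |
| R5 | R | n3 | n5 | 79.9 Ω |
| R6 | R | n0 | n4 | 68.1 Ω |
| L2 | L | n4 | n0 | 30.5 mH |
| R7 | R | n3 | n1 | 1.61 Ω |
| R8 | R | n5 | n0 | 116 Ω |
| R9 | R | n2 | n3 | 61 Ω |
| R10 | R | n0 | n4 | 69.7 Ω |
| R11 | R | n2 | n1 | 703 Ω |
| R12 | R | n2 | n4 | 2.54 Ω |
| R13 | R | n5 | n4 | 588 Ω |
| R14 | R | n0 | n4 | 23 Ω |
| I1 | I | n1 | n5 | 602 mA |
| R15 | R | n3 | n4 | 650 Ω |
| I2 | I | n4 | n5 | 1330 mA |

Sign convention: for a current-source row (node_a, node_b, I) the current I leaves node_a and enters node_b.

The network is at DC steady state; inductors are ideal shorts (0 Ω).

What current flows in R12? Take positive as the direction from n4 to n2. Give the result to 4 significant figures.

MNA unknowns: 5 node voltages V₁..V_5 plus 2 source currents (L1, L2)
L1: row V0−V3=0, i_L1 at 0,3
R1: Y=0.06369 on G[1,5]
R2: Y=0.7194 on G[5,2]
R3: Y=0.02532 on G[0,2]
R4: Y=0.4386 on G[5,3]
R5: Y=0.01252 on G[3,5]
R6: Y=0.01468 on G[0,4]
L2: row V4−V0=0, i_L2 at 4,0
R7: Y=0.6211 on G[3,1]
R8: Y=0.008621 on G[5,0]
R9: Y=0.01639 on G[2,3]
R10: Y=0.01435 on G[0,4]
R11: Y=0.001422 on G[2,1]
R12: Y=0.3937 on G[2,4]
R13: Y=0.001701 on G[5,4]
R14: Y=0.04348 on G[0,4]
I1: z[1]−=0.602, z[5]+=0.602
R15: Y=0.001538 on G[3,4]
I2: z[4]−=1.33, z[5]+=1.33
solve → V1=-0.6541, V2=1.475, V3=0.000, V4=0.000, V5=2.371
aux → i_L1=-0.6876, i_L2=-0.7454

-0.5806 A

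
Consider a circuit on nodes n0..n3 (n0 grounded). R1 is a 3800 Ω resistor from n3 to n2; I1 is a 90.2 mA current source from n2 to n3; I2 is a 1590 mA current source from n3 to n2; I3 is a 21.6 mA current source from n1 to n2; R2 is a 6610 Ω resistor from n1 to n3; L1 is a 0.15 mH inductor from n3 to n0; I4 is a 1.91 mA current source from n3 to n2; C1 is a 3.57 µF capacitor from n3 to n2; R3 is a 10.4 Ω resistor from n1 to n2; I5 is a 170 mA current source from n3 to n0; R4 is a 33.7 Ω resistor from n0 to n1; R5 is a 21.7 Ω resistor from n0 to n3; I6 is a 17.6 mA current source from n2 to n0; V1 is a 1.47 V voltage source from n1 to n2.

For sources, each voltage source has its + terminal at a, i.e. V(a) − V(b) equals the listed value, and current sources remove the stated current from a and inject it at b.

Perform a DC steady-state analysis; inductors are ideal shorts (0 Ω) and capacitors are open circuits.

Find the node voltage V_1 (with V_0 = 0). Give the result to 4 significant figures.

Apply KCL at each of the 3 non-ground nodes and solve the resulting linear system.
Node n1: branches {I3, R2, R3, R4, V1} → V_1 = 49.34
Node n2: branches {R1, I1, I2, I3, I4, C1, R3, I6, V1} → V_2 = 47.87
Node n3: branches {R1, I1, I2, R2, L1, I4, C1, I5, R5} → V_3 = 0.000
Source currents: i(L1)=-1.652, i(V1)=-1.634

49.34 V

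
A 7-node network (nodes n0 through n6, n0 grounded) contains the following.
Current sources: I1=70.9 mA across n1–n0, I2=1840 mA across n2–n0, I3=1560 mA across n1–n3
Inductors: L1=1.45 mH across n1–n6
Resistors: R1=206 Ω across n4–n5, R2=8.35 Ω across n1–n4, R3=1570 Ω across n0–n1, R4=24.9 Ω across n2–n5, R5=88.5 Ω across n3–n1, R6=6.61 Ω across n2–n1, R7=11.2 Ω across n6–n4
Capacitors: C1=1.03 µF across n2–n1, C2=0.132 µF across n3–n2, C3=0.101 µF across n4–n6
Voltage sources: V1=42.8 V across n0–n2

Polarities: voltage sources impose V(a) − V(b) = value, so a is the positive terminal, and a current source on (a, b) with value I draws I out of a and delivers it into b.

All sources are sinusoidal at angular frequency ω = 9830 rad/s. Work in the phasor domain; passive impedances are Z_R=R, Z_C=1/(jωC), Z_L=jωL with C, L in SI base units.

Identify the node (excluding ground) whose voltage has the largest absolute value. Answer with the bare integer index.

Element admittances at ω=9830 rad/s:
  I1: injects 0.0709 A into n0 (from n1)
  Y(L1) = 0.000-0.07016j S between n1,n6
  Y(R1) = 0.004854+0.000j S between n4,n5
  I2: injects 1.84 A into n0 (from n2)
  Y(C1) = 0.000+0.01012j S between n2,n1
  I3: injects 1.56 A into n3 (from n1)
  Y(R2) = 0.1198+0.000j S between n1,n4
  Y(R3) = 0.0006369+0.000j S between n0,n1
  Y(C2) = 0.000+0.001298j S between n3,n2
  Y(R4) = 0.04016+0.000j S between n2,n5
  Y(R5) = 0.01130+0.000j S between n3,n1
  Y(C3) = 0.000+0.0009928j S between n4,n6
  Y(R6) = 0.1513+0.000j S between n2,n1
  Y(R7) = 0.08929+0.000j S between n6,n4
  V1: constraint V(n0)−V(n2) = 42.8
Assemble and solve the 7×7 MNA system:
  V(n1)=-43.29-1.096j  V(n2)=-42.80+0.000j  V(n3)=92.86-16.67j  V(n4)=-43.28-1.064j  V(n5)=-42.85-0.1148j  V(n6)=-43.30-1.074j
  i(V1)=1.883-0.0006979j

3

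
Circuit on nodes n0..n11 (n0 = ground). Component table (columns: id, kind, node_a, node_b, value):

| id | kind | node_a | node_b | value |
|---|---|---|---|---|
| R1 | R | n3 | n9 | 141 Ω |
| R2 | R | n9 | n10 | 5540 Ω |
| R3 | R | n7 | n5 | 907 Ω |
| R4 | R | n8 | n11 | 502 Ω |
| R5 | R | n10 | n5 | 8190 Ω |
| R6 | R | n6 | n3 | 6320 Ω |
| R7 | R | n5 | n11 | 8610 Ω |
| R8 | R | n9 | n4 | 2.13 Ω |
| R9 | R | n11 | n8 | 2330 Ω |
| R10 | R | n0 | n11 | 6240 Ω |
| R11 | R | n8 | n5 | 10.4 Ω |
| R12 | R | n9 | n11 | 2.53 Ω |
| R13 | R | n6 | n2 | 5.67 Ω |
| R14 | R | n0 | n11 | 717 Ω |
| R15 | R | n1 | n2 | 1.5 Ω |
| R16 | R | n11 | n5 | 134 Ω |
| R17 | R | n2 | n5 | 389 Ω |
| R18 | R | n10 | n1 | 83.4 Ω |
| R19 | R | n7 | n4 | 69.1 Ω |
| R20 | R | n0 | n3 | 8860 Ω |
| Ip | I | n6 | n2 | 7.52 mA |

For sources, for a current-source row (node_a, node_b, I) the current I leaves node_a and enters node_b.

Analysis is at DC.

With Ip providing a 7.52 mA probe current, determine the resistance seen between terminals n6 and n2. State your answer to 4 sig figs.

R_eq = 5.665 Ω

Element admittances at DC:
  Y(R1) = 0.007092 S between n3,n9
  Y(R2) = 0.0001805 S between n9,n10
  Y(R3) = 0.001103 S between n7,n5
  Y(R4) = 0.001992 S between n8,n11
  Y(R5) = 0.0001221 S between n10,n5
  Y(R6) = 0.0001582 S between n6,n3
  Y(R7) = 0.0001161 S between n5,n11
  Y(R8) = 0.4695 S between n9,n4
  Y(R9) = 0.0004292 S between n11,n8
  Y(R10) = 0.0001603 S between n0,n11
  Y(R11) = 0.09615 S between n8,n5
  Y(R12) = 0.3953 S between n9,n11
  Y(R13) = 0.1764 S between n6,n2
  Y(R14) = 0.001395 S between n0,n11
  Y(R15) = 0.6667 S between n1,n2
  Y(R16) = 0.007463 S between n11,n5
  Y(R17) = 0.002571 S between n2,n5
  Y(R18) = 0.01199 S between n10,n1
  Y(R19) = 0.01447 S between n7,n4
  Y(R20) = 0.0001129 S between n0,n3
  Ip: injects 0.00752 A into n2 (from n6)
Assemble and solve the 11×11 MNA system:
  V(n1)=0.002703  V(n2)=0.002705  V(n3)=-0.0008129  V(n4)=4.732e-05  V(n5)=0.0005792  V(n6)=-0.03990  V(n7)=8.497e-05  V(n8)=0.0005664  V(n9)=4.616e-05  V(n10)=0.002643  V(n11)=5.901e-05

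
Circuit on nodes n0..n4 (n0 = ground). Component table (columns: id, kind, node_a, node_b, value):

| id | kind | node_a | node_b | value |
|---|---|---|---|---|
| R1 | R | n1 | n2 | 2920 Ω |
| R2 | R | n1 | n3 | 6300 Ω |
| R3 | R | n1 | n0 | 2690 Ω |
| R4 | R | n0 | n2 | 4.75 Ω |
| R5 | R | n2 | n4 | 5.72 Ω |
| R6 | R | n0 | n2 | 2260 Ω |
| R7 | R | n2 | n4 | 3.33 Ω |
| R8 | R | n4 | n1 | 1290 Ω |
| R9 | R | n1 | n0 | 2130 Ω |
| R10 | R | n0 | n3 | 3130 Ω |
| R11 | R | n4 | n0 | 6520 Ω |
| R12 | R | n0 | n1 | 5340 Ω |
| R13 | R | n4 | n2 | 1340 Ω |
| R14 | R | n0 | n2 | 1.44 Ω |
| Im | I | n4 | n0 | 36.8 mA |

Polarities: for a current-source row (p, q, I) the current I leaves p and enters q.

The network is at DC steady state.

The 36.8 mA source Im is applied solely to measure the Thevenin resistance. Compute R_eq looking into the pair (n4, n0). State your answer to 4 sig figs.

R_eq = 3.200 Ω

MNA unknowns: 4 node voltages V₁..V_4
R1: Y=0.0003425 on G[1,2]
R2: Y=0.0001587 on G[1,3]
R3: Y=0.0003717 on G[1,0]
R4: Y=0.2105 on G[0,2]
R5: Y=0.1748 on G[2,4]
R6: Y=0.0004425 on G[0,2]
R7: Y=0.3003 on G[2,4]
R8: Y=0.0007752 on G[4,1]
R9: Y=0.0004695 on G[1,0]
R10: Y=0.0003195 on G[0,3]
R11: Y=0.0001534 on G[4,0]
R12: Y=0.0001873 on G[0,1]
R13: Y=0.0007463 on G[4,2]
R14: Y=0.6944 on G[0,2]
Im: z[4]−=0.0368, z[0]+=0.0368
solve → V1=-0.04670, V2=-0.04057, V3=-0.01550, V4=-0.1177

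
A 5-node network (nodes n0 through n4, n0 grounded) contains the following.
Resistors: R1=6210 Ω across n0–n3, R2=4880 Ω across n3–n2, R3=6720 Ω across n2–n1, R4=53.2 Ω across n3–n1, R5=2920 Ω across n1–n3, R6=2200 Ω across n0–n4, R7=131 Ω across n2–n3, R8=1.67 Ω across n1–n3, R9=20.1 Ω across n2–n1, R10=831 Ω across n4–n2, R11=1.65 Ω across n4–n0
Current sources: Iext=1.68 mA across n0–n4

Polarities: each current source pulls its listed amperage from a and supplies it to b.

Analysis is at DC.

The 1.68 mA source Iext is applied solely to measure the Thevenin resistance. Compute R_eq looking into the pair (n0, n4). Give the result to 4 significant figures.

R_eq = 1.648 Ω

MNA unknowns: 4 node voltages V₁..V_4
R1: Y=0.0001610 on G[0,3]
R2: Y=0.0002049 on G[3,2]
R3: Y=0.0001488 on G[2,1]
R4: Y=0.01880 on G[3,1]
R5: Y=0.0003425 on G[1,3]
R6: Y=0.0004545 on G[0,4]
R7: Y=0.007634 on G[2,3]
R8: Y=0.5988 on G[1,3]
R9: Y=0.04975 on G[2,1]
R10: Y=0.001203 on G[4,2]
R11: Y=0.6061 on G[4,0]
Iext: z[0]−=0.00168, z[4]+=0.00168
solve → V1=0.002437, V2=0.002443, V3=0.002436, V4=0.002769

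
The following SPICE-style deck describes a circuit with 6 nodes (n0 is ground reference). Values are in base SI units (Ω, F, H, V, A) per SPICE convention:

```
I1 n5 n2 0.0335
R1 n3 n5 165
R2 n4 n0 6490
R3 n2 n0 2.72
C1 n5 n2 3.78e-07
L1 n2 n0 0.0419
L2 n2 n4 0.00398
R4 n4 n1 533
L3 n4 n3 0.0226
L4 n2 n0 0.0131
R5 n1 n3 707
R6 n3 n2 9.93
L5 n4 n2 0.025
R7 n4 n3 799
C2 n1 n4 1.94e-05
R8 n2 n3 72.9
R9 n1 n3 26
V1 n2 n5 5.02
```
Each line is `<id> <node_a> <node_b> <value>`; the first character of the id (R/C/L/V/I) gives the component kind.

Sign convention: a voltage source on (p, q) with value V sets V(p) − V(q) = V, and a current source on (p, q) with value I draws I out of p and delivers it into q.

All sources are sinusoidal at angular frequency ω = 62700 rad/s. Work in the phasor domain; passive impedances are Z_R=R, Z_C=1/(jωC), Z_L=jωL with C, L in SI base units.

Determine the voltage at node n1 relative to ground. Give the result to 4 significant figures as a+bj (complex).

Element admittances at ω=62700 rad/s:
  I1: injects 0.0335 A into n2 (from n5)
  Y(R1) = 0.006061+0.000j S between n3,n5
  Y(R2) = 0.0001541+0.000j S between n4,n0
  Y(R3) = 0.3676+0.000j S between n2,n0
  Y(C1) = 0.000+0.02370j S between n5,n2
  Y(L1) = 0.000-0.0003806j S between n2,n0
  Y(L2) = 0.000-0.004007j S between n2,n4
  Y(R4) = 0.001876+0.000j S between n4,n1
  Y(L3) = 0.000-0.0007057j S between n4,n3
  Y(L4) = 0.000-0.001217j S between n2,n0
  Y(R5) = 0.001414+0.000j S between n1,n3
  Y(R6) = 0.1007+0.000j S between n3,n2
  Y(L5) = 0.000-0.0006380j S between n4,n2
  Y(R7) = 0.001252+0.000j S between n4,n3
  Y(C2) = 0.000+1.216j S between n1,n4
  Y(R8) = 0.01372+0.000j S between n2,n3
  Y(R9) = 0.03846+0.000j S between n1,n3
  V1: constraint V(n2)−V(n5) = 5.02
Assemble and solve the 6×6 MNA system:
  V(n1)=-0.2450-0.03699j  V(n2)=0.0001030+1.603e-05j  V(n3)=-0.2507-0.009423j  V(n4)=-0.2459-0.03717j  V(n5)=-5.020+1.603e-05j
  i(V1)=0.004596-0.1189j

-0.2450-0.03699j V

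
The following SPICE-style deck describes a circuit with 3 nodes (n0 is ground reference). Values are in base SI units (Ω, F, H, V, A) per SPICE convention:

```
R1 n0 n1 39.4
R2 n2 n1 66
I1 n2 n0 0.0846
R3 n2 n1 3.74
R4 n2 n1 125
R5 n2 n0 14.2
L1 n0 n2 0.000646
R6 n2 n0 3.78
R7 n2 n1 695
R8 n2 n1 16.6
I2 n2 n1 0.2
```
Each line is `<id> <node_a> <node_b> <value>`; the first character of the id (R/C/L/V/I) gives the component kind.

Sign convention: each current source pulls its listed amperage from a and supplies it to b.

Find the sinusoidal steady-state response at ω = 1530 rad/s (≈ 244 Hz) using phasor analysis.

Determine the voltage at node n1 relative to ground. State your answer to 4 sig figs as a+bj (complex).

MNA unknowns: 2 node voltages V₁..V_2
R1: Y=0.02538+0.000j on G[0,1]
R2: Y=0.01515+0.000j on G[2,1]
I1: z[2]−=0.0846, z[0]+=0.0846
R3: Y=0.2674+0.000j on G[2,1]
R4: Y=0.008000+0.000j on G[2,1]
R5: Y=0.07042+0.000j on G[2,0]
L1: Y=0.000-1.012j on G[0,2]
R6: Y=0.2646+0.000j on G[2,0]
R7: Y=0.001439+0.000j on G[2,1]
R8: Y=0.06024+0.000j on G[2,1]
I2: z[2]−=0.2, z[1]+=0.2
solve → V1=0.5012-0.08030j, V2=-0.03052-0.08609j

0.5012-0.08030j V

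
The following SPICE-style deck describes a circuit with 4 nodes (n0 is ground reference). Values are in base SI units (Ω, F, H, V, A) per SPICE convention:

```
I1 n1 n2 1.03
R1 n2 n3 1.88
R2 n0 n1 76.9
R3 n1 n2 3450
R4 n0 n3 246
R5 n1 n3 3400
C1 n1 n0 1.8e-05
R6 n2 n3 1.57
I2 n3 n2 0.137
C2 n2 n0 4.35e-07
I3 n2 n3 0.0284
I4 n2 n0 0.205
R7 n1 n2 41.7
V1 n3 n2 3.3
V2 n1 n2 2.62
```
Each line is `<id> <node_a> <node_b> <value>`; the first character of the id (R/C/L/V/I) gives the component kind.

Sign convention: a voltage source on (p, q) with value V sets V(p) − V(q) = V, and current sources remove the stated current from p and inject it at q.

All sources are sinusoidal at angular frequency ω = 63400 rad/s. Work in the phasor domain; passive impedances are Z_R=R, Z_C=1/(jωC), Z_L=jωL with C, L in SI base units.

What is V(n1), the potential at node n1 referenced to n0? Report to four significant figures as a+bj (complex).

0.05921+0.1786j V

MNA unknowns: 3 node voltages V₁..V_3 plus 2 source currents (V1, V2)
I1: z[1]−=1.03, z[2]+=1.03
R1: Y=0.5319+0.000j on G[2,3]
R2: Y=0.01300+0.000j on G[0,1]
R3: Y=0.0002899+0.000j on G[1,2]
R4: Y=0.004065+0.000j on G[0,3]
R5: Y=0.0002941+0.000j on G[1,3]
C1: Y=0.000+1.141j on G[1,0]
R6: Y=0.6369+0.000j on G[2,3]
I2: z[3]−=0.137, z[2]+=0.137
C2: Y=0.000+0.02758j on G[2,0]
I3: z[2]−=0.0284, z[3]+=0.0284
I4: z[2]−=0.205, z[0]+=0.205
R7: Y=0.02398+0.000j on G[1,2]
V1: row V3−V2=3.3, i_V1 at 3,2
V2: row V1−V2=2.62, i_V2 at 1,2
solve → V1=0.05921+0.1786j, V2=-2.561+0.1786j, V3=0.7392+0.1786j
aux → i_V1=-3.969-0.0007261j, i_V2=-0.8903-0.06990j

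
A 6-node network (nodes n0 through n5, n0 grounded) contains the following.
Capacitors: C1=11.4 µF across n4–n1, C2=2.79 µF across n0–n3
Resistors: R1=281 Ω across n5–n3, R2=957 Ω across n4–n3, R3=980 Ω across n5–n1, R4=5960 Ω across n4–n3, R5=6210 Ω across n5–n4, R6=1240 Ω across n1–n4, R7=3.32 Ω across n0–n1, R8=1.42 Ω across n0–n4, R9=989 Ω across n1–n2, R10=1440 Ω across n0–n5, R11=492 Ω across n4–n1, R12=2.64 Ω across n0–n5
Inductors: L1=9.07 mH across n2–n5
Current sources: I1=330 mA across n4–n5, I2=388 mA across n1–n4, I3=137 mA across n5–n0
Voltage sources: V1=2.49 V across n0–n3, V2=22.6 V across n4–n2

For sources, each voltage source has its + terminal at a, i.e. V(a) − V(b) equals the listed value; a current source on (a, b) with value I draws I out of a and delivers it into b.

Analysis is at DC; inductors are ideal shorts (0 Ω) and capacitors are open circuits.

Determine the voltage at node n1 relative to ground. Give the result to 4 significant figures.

-1.288 V

MNA unknowns: 5 node voltages V₁..V_5 plus 3 source currents (L1, V1, V2)
C1: Y=0.000 on G[4,1]
R1: Y=0.003559 on G[5,3]
L1: row V2−V5=0, i_L1 at 2,5
R2: Y=0.001045 on G[4,3]
R3: Y=0.001020 on G[5,1]
R4: Y=0.0001678 on G[4,3]
R5: Y=0.0001610 on G[5,4]
R6: Y=0.0008065 on G[1,4]
I1: z[4]−=0.33, z[5]+=0.33
R7: Y=0.3012 on G[0,1]
I2: z[1]−=0.388, z[4]+=0.388
R8: Y=0.7042 on G[0,4]
C2: Y=0.000 on G[0,3]
R9: Y=0.001011 on G[1,2]
R10: Y=0.0006944 on G[0,5]
R11: Y=0.002033 on G[4,1]
R12: Y=0.3788 on G[0,5]
I3: z[5]−=0.137, z[0]+=0.137
V1: row V0−V3=2.49, i_V1 at 0,3
V2: row V4−V2=22.6, i_V2 at 4,2
solve → V1=-1.288, V2=-14.43, V3=-2.490, V4=8.173, V5=-14.43
aux → i_L1=-5.727, i_V1=0.02955, i_V2=-5.741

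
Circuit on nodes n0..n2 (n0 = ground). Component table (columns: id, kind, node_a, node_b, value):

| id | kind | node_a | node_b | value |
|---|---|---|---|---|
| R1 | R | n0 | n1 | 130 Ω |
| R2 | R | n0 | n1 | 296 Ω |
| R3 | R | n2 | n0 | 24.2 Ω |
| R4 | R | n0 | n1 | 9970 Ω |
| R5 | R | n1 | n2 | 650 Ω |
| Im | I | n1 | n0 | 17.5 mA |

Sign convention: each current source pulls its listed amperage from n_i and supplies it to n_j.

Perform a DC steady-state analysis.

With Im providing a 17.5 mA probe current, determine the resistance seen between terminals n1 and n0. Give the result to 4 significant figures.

MNA unknowns: 2 node voltages V₁..V_2
R1: Y=0.007692 on G[0,1]
R2: Y=0.003378 on G[0,1]
R3: Y=0.04132 on G[2,0]
R4: Y=0.0001003 on G[0,1]
R5: Y=0.001538 on G[1,2]
Im: z[1]−=0.0175, z[0]+=0.0175
solve → V1=-1.383, V2=-0.04964

R_eq = 79.02 Ω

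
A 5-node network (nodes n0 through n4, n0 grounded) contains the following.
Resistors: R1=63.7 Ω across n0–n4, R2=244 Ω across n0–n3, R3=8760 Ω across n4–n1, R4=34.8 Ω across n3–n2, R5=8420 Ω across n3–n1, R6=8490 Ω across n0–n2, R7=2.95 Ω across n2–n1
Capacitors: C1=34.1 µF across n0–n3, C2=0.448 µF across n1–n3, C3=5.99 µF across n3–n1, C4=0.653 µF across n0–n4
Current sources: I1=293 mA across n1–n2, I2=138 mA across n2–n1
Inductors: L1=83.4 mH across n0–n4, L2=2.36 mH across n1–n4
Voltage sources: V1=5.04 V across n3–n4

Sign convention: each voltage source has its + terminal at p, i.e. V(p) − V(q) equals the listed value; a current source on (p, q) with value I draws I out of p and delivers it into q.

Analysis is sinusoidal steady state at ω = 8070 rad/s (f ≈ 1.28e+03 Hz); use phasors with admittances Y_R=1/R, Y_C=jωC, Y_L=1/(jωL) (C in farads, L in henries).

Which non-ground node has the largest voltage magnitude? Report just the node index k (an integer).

Apply KCL at each of the 4 non-ground nodes and solve the resulting linear system.
Node n1: branches {C2, R3, I1, R5, C3, I2, R7, L2} → V_1 = -0.5935+9.575j
Node n2: branches {R4, I1, R6, I2, R7} → V_2 = -0.1190+8.803j
Node n3: branches {C1, C2, R2, R4, R5, C3, V1} → V_3 = 0.08435-0.2777j
Node n4: branches {R1, R3, L1, C4, L2, V1} → V_4 = -4.956-0.2777j
Source currents: i(V1)=-0.5946+0.2048j

1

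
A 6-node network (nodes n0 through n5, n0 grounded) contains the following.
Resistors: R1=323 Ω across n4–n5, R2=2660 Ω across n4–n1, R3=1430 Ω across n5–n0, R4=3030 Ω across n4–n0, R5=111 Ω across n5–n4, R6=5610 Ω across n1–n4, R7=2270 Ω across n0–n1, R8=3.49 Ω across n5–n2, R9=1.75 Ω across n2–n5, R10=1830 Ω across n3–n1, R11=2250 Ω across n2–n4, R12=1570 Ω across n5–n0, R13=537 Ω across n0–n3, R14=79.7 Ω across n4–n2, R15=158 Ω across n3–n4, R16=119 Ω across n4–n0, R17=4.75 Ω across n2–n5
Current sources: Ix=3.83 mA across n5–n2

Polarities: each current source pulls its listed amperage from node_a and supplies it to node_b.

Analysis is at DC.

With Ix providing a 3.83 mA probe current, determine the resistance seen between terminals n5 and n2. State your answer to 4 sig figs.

R_eq = 0.9302 Ω

Element admittances at DC:
  Y(R1) = 0.003096 S between n4,n5
  Y(R2) = 0.0003759 S between n4,n1
  Y(R3) = 0.0006993 S between n5,n0
  Y(R4) = 0.0003300 S between n4,n0
  Y(R5) = 0.009009 S between n5,n4
  Y(R6) = 0.0001783 S between n1,n4
  Y(R7) = 0.0004405 S between n0,n1
  Y(R8) = 0.2865 S between n5,n2
  Y(R9) = 0.5714 S between n2,n5
  Y(R10) = 0.0005464 S between n3,n1
  Y(R11) = 0.0004444 S between n2,n4
  Y(R12) = 0.0006369 S between n5,n0
  Y(R13) = 0.001862 S between n0,n3
  Y(R14) = 0.01255 S between n4,n2
  Y(R15) = 0.006329 S between n3,n4
  Y(R16) = 0.008403 S between n4,n0
  Y(R17) = 0.2105 S between n2,n5
  Ix: injects 0.00383 A into n2 (from n5)
Assemble and solve the 5×5 MNA system:
  V(n1)=0.0001260  V(n2)=0.002001  V(n3)=0.0001527  V(n4)=0.0001999  V(n5)=-0.001561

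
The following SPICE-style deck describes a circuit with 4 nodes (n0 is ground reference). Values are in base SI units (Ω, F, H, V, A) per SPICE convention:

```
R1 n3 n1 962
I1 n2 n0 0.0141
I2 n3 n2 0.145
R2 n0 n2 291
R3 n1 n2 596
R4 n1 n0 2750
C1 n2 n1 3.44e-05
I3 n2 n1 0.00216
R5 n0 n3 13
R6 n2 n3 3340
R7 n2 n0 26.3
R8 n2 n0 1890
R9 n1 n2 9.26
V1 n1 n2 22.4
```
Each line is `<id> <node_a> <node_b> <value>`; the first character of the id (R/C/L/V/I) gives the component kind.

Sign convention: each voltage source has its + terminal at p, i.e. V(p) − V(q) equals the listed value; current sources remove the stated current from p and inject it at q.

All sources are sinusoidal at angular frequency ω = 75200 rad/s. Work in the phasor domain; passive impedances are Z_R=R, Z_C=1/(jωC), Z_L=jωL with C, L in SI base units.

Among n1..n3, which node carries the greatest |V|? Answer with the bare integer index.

1

MNA unknowns: 3 node voltages V₁..V_3 plus 1 source current (V1)
R1: Y=0.001040+0.000j on G[3,1]
I1: z[2]−=0.0141, z[0]+=0.0141
I2: z[3]−=0.145, z[2]+=0.145
R2: Y=0.003436+0.000j on G[0,2]
R3: Y=0.001678+0.000j on G[1,2]
R4: Y=0.0003636+0.000j on G[1,0]
C1: Y=0.000+2.587j on G[2,1]
I3: z[2]−=0.00216, z[1]+=0.00216
R5: Y=0.07692+0.000j on G[0,3]
R6: Y=0.0002994+0.000j on G[2,3]
R7: Y=0.03802+0.000j on G[2,0]
R8: Y=0.0005291+0.000j on G[2,0]
R9: Y=0.1080+0.000j on G[1,2]
V1: row V1−V2=22.4, i_V1 at 1,2
solve → V1=24.63+0.000j, V2=2.230+0.000j, V3=-1.517+0.000j
aux → i_V1=-2.491-57.95j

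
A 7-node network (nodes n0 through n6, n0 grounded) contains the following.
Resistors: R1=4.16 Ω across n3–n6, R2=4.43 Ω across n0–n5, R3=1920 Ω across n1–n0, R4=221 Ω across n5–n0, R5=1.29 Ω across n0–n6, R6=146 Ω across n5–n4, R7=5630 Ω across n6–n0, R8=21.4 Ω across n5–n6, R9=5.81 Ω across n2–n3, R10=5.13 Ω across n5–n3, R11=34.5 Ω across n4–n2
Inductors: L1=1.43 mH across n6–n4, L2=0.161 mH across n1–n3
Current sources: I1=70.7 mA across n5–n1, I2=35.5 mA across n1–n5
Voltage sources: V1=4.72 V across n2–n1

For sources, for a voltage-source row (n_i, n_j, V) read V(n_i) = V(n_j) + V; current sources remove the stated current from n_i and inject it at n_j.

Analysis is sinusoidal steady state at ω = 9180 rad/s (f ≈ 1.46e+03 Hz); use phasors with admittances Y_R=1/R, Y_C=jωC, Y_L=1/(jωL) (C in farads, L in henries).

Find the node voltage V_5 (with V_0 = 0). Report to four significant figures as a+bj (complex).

-0.1249+0.08121j V

Apply KCL at each of the 6 non-ground nodes and solve the resulting linear system.
Node n1: branches {I1, R3, I2, L2, V1} → V_1 = -0.5617-1.020j
Node n2: branches {R9, R11, V1} → V_2 = 4.158-1.020j
Node n3: branches {R1, R9, L2, R10} → V_3 = -0.1681+0.1662j
Node n4: branches {L1, R6, R11} → V_4 = 0.9385+1.106j
Node n5: branches {I1, R2, I2, R4, R6, R8, R10} → V_5 = -0.1249+0.08121j
Node n6: branches {R1, L1, R5, R7, R8} → V_6 = 0.03746-0.02343j
Source currents: i(V1)=-0.8380+0.2658j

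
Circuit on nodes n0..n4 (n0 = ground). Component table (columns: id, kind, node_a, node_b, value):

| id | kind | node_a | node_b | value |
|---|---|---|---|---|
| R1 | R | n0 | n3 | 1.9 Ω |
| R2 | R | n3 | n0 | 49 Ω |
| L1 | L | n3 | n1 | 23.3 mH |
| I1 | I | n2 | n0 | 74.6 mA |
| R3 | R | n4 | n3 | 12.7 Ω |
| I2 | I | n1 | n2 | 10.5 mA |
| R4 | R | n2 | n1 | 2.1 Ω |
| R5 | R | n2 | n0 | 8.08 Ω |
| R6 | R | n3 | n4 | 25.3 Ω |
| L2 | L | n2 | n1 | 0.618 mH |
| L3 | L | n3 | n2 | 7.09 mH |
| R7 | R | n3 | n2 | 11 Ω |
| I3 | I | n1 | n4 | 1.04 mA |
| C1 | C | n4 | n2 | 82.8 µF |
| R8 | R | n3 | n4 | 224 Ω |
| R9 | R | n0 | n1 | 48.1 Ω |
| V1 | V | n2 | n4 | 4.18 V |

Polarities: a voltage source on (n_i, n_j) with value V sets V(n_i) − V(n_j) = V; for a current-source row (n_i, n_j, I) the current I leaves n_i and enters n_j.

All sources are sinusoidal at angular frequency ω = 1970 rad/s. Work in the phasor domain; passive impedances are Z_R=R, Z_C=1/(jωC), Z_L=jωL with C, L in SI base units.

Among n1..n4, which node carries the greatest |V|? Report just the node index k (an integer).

4

Element admittances at ω=1970 rad/s:
  Y(R1) = 0.5263+0.000j S between n0,n3
  Y(R2) = 0.02041+0.000j S between n3,n0
  Y(L1) = 0.000-0.02179j S between n3,n1
  I1: injects 0.0746 A into n0 (from n2)
  Y(R3) = 0.07874+0.000j S between n4,n3
  I2: injects 0.0105 A into n2 (from n1)
  Y(R4) = 0.4762+0.000j S between n2,n1
  Y(R5) = 0.1238+0.000j S between n2,n0
  Y(R6) = 0.03953+0.000j S between n3,n4
  Y(L2) = 0.000-0.8214j S between n2,n1
  Y(L3) = 0.000-0.07160j S between n3,n2
  Y(R7) = 0.09091+0.000j S between n3,n2
  I3: injects 0.00104 A into n4 (from n1)
  Y(C1) = 0.000+0.1631j S between n4,n2
  Y(R8) = 0.004464+0.000j S between n3,n4
  Y(R9) = 0.02079+0.000j S between n0,n1
  V1: constraint V(n2)−V(n4) = 4.18
Assemble and solve the 5×5 MNA system:
  V(n1)=0.8696+0.2663j  V(n2)=0.9088+0.2887j  V(n3)=-0.3753-0.07547j  V(n4)=-3.271+0.2887j
  i(V1)=-0.3565-0.6371j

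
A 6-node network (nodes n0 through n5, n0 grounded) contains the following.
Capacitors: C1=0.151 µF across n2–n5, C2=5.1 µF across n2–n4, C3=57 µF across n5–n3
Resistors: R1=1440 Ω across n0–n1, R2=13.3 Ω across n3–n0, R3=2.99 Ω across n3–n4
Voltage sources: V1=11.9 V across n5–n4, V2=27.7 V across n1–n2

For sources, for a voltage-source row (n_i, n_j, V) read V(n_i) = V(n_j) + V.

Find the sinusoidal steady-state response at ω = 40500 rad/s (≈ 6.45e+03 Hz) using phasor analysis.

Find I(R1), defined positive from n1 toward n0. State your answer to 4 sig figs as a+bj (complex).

0.01128-0.001122j A

Apply KCL at each of the 5 non-ground nodes and solve the resulting linear system.
Node n1: branches {R1, V2} → V_1 = 16.24-1.616j
Node n2: branches {C1, C2, V2} → V_2 = -11.46-1.616j
Node n3: branches {C3, R2, R3} → V_3 = -0.1500+0.01492j
Node n4: branches {C2, R3, V1} → V_4 = -11.81-1.669j
Node n5: branches {C1, C3, V1} → V_5 = 0.09441-1.669j
Source currents: i(V1)=-3.887-0.6349j, i(V2)=-0.01128+0.001122j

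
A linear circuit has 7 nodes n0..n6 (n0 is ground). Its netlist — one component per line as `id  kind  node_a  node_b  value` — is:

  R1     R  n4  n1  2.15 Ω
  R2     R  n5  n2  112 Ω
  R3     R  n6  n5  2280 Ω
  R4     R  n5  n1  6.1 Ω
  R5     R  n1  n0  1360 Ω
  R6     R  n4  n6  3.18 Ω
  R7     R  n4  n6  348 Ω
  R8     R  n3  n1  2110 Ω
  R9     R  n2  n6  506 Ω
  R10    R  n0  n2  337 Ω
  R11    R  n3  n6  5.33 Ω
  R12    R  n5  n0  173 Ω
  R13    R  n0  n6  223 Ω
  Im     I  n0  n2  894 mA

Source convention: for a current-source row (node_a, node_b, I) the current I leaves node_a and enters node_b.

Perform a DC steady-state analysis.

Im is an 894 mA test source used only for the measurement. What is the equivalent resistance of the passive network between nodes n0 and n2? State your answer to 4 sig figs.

R_eq = 118.8 Ω

Element admittances at DC:
  Y(R1) = 0.4651 S between n4,n1
  Y(R2) = 0.008929 S between n5,n2
  Y(R3) = 0.0004386 S between n6,n5
  Y(R4) = 0.1639 S between n5,n1
  Y(R5) = 0.0007353 S between n1,n0
  Y(R6) = 0.3145 S between n4,n6
  Y(R7) = 0.002874 S between n4,n6
  Y(R8) = 0.0004739 S between n3,n1
  Y(R9) = 0.001976 S between n2,n6
  Y(R10) = 0.002967 S between n0,n2
  Y(R11) = 0.1876 S between n3,n6
  Y(R12) = 0.005780 S between n5,n0
  Y(R13) = 0.004484 S between n0,n6
  Im: injects 0.894 A into n2 (from n0)
Assemble and solve the 6×6 MNA system:
  V(n1)=52.38  V(n2)=106.2  V(n3)=51.73  V(n4)=52.12  V(n5)=53.37  V(n6)=51.73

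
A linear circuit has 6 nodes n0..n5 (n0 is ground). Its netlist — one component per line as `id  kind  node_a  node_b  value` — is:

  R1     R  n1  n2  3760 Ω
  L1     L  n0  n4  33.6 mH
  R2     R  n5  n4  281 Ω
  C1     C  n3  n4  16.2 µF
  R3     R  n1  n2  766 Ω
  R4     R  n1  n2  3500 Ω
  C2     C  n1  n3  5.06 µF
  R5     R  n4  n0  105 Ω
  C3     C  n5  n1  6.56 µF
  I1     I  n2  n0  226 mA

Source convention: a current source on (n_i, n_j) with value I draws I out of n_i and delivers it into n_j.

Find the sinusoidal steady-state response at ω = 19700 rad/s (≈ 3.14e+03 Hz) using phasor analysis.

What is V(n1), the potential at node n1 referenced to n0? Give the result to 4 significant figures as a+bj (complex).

Element admittances at ω=19700 rad/s:
  Y(R1) = 0.0002660+0.000j S between n1,n2
  Y(L1) = 0.000-0.001511j S between n0,n4
  Y(R2) = 0.003559+0.000j S between n5,n4
  Y(C1) = 0.000+0.3191j S between n3,n4
  Y(R3) = 0.001305+0.000j S between n1,n2
  Y(R4) = 0.0002857+0.000j S between n1,n2
  Y(C2) = 0.000+0.09968j S between n1,n3
  Y(R5) = 0.009524+0.000j S between n4,n0
  Y(C3) = 0.000+0.1292j S between n5,n1
  I1: injects 0.226 A into n0 (from n2)
Assemble and solve the 5×5 MNA system:
  V(n1)=-23.29-0.7068j  V(n2)=-145.0-0.7068j  V(n3)=-23.18-2.966j  V(n4)=-23.15-3.672j  V(n5)=-23.37-0.7129j

-23.29-0.7068j V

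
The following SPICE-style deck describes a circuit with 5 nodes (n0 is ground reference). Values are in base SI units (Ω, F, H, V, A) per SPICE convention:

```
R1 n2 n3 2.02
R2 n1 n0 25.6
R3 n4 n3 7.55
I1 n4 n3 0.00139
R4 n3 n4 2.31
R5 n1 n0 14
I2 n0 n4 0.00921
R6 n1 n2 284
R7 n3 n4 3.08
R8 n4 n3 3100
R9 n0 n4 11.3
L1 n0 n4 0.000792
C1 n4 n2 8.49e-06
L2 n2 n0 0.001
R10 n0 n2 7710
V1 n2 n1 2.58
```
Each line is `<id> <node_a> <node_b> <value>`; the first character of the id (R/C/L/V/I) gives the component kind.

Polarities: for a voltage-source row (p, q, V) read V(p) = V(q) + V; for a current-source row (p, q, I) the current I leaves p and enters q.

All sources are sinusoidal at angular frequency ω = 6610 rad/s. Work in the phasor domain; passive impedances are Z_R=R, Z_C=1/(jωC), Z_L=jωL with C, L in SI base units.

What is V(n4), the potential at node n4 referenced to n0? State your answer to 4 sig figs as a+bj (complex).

Element admittances at ω=6610 rad/s:
  Y(R1) = 0.4950+0.000j S between n2,n3
  Y(R2) = 0.03906+0.000j S between n1,n0
  Y(R3) = 0.1325+0.000j S between n4,n3
  I1: injects 0.00139 A into n3 (from n4)
  Y(R4) = 0.4329+0.000j S between n3,n4
  Y(R5) = 0.07143+0.000j S between n1,n0
  I2: injects 0.00921 A into n4 (from n0)
  Y(R6) = 0.003521+0.000j S between n1,n2
  Y(R7) = 0.3247+0.000j S between n3,n4
  Y(R8) = 0.0003226+0.000j S between n4,n3
  Y(R9) = 0.08850+0.000j S between n0,n4
  Y(L1) = 0.000-0.1910j S between n0,n4
  Y(C1) = 0.000+0.05612j S between n4,n2
  Y(L2) = 0.000-0.1513j S between n2,n0
  Y(R10) = 0.0001297+0.000j S between n0,n2
  V1: constraint V(n2)−V(n1) = 2.58
Assemble and solve the 5×5 MNA system:
  V(n1)=-1.996+0.6186j  V(n2)=0.5844+0.6186j  V(n3)=0.3291+0.6235j  V(n4)=0.1855+0.6262j
  i(V1)=-0.2296+0.06836j

0.1855+0.6262j V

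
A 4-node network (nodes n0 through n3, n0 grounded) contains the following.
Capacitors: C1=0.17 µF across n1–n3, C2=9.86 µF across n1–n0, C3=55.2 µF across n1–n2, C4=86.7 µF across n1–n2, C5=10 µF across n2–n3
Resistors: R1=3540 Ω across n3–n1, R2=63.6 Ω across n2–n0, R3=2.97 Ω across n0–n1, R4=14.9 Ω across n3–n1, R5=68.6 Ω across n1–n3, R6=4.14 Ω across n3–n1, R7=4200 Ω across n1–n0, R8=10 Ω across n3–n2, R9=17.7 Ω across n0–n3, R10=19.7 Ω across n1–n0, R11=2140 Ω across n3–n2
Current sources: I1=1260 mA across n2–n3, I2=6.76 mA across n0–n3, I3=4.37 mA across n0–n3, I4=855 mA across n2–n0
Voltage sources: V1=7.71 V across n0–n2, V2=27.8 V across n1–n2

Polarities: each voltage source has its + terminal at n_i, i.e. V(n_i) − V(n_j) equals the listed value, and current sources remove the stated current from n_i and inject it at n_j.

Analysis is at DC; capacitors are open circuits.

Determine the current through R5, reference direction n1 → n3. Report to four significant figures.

0.08061 A

Element admittances at DC:
  Y(C1) = 0.000 S between n1,n3
  Y(R1) = 0.0002825 S between n3,n1
  Y(R2) = 0.01572 S between n2,n0
  Y(C2) = 0.000 S between n1,n0
  Y(R3) = 0.3367 S between n0,n1
  Y(R4) = 0.06711 S between n3,n1
  I1: injects 1.26 A into n3 (from n2)
  I2: injects 0.00676 A into n3 (from n0)
  Y(R5) = 0.01458 S between n1,n3
  I3: injects 0.00437 A into n3 (from n0)
  Y(R6) = 0.2415 S between n3,n1
  Y(R7) = 0.0002381 S between n1,n0
  Y(R8) = 0.1000 S between n3,n2
  Y(C3) = 0.000 S between n1,n2
  Y(R9) = 0.05650 S between n0,n3
  I4: injects 0.855 A into n0 (from n2)
  Y(R10) = 0.05076 S between n1,n0
  Y(C4) = 0.000 S between n1,n2
  Y(R11) = 0.0004673 S between n3,n2
  Y(C5) = 0.000 S between n2,n3
  V1: constraint V(n0)−V(n2) = 7.71
  V2: constraint V(n1)−V(n2) = 27.8
Assemble and solve the 5×5 MNA system:
  V(n1)=20.09  V(n2)=-7.710  V(n3)=14.56
  i(V1)=9.334  i(V2)=-9.578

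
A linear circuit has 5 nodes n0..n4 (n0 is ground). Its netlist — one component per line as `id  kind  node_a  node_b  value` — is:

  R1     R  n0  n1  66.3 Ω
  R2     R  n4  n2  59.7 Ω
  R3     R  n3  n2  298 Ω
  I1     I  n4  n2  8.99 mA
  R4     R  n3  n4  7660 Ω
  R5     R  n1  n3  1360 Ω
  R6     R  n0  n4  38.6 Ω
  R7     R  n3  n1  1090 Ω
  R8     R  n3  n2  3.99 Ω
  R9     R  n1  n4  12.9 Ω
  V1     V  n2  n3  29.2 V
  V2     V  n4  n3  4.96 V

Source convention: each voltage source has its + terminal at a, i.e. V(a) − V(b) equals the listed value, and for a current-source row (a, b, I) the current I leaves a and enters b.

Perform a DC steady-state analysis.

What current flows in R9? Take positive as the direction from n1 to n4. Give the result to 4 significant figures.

-0.007164 A

Apply KCL at each of the 4 non-ground nodes and solve the resulting linear system.
Node n1: branches {R1, R5, R7, R9} → V_1 = -0.05841
Node n2: branches {R2, R3, I1, R8, V1} → V_2 = 24.27
Node n3: branches {R3, R4, R5, R7, R8, V1, V2} → V_3 = -4.926
Node n4: branches {R2, I1, R4, R6, R9, V2} → V_4 = 0.03401
Source currents: i(V1)=-7.813, i(V2)=0.3883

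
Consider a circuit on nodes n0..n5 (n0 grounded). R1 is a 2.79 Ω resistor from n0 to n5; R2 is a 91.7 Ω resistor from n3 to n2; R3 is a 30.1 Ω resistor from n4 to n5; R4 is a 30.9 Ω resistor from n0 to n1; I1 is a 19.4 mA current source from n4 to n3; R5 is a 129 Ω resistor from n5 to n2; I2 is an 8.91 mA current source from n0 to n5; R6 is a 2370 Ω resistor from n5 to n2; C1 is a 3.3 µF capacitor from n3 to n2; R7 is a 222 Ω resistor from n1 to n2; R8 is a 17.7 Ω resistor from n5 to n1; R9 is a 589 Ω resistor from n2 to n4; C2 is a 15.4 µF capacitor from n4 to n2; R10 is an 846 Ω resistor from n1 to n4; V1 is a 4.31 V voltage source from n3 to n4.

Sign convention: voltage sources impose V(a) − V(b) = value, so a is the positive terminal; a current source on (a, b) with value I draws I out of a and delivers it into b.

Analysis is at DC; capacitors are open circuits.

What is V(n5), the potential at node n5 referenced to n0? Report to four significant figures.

MNA unknowns: 5 node voltages V₁..V_5 plus 1 source current (V1)
R1: Y=0.3584 on G[0,5]
R2: Y=0.01091 on G[3,2]
R3: Y=0.03322 on G[4,5]
R4: Y=0.03236 on G[0,1]
I1: z[4]−=0.0194, z[3]+=0.0194
R5: Y=0.007752 on G[5,2]
I2: z[0]−=0.00891, z[5]+=0.00891
R6: Y=0.0004219 on G[5,2]
C1: Y=0.000 on G[3,2]
R7: Y=0.004505 on G[1,2]
R8: Y=0.05650 on G[5,1]
R9: Y=0.001698 on G[2,4]
C2: Y=0.000 on G[4,2]
R10: Y=0.001182 on G[1,4]
V1: row V3−V4=4.31, i_V1 at 3,4
solve → V1=0.07992, V2=1.602, V3=3.754, V4=-0.5559, V5=0.01764
aux → i_V1=-0.004070

0.01764 V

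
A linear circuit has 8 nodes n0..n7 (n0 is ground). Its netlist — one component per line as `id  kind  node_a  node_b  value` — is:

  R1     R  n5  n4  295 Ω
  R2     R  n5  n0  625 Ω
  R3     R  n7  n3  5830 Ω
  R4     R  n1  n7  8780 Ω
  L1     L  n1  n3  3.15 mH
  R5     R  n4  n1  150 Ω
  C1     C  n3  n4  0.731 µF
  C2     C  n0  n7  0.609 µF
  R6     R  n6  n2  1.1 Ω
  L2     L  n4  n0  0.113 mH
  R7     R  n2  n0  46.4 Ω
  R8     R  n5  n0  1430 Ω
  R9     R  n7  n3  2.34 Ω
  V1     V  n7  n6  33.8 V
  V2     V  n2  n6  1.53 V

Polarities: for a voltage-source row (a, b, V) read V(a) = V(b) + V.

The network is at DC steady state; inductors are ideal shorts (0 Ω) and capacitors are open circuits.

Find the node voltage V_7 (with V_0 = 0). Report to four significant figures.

24.74 V

Apply KCL at each of the 7 non-ground nodes and solve the resulting linear system.
Node n1: branches {R4, L1, R5} → V_1 = 24.36
Node n2: branches {R6, R7, V2} → V_2 = -7.534
Node n3: branches {R3, L1, C1, R9} → V_3 = 24.36
Node n4: branches {R1, R5, C1, L2} → V_4 = 0.000
Node n5: branches {R1, R2, R8} → V_5 = 0.000
Node n6: branches {R6, V1, V2} → V_6 = -9.064
Node n7: branches {R3, R4, C2, R9, V1} → V_7 = 24.74
Source currents: i(L1)=-0.1623, i(L2)=0.1624, i(V1)=-0.1624, i(V2)=-1.229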